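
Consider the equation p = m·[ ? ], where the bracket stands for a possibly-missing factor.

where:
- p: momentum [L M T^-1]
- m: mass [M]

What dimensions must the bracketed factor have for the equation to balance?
[L T^-1] — velocity (e.g. v)

p has dimensions [L M T^-1]; m has dimensions [M].
The bracketed factor must supply [L M T^-1] / [M] = [L T^-1].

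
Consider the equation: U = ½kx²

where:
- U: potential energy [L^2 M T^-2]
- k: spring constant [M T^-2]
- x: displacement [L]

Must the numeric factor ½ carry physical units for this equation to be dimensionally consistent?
No

U has dimensions [L^2 M T^-2] and kx² already has dimensions [L^2 M T^-2], so the equation balances without ½ contributing any dimensions. ½ is a pure (dimensionless) number; changing or removing it would not affect dimensional consistency.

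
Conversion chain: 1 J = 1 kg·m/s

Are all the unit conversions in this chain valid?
The chain is incorrect (it contains an error).

Incorrect: Joule is kg·m²/s², not kg·m/s (that is momentum)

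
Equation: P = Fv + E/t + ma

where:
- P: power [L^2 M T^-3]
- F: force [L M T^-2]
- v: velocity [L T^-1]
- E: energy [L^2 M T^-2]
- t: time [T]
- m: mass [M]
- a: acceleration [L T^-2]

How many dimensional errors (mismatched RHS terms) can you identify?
1

LHS P: [L^2 M T^-3]
- Fv: [L^2 M T^-3] ✓
- E/t: [L^2 M T^-3] ✓
- ma: [L M T^-2] ✗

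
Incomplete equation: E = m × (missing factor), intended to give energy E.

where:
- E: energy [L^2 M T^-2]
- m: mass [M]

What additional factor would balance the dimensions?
v² (velocity squared), dimensions [L^2 T^-2]

E has dimensions [L^2 M T^-2] and m has dimensions [M].
The missing factor must have dimensions [L^2 M T^-2] / [M] = [L^2 T^-2], i.e. velocity squared (v²).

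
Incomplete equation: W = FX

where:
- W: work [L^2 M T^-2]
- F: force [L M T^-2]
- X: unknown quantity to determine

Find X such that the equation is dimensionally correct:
X = d (distance), dimensions [L]

W has dimensions [L^2 M T^-2]; the rest of the RHS (F) has dimensions [L M T^-2].
So X must have dimensions [L] — X = d (distance).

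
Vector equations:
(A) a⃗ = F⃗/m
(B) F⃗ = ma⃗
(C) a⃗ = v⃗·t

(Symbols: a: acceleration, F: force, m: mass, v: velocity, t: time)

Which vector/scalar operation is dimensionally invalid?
(C) a⃗ = v⃗·t

(A) a⃗ = F⃗/m: LHS [L T^-2], RHS [L T^-2] ✓ — force (vector) divided by mass (scalar)
(B) F⃗ = ma⃗: LHS [L M T^-2], RHS [L M T^-2] ✓ — Force and acceleration are vectors, mass is a scalar
(C) a⃗ = v⃗·t: LHS [L T^-2], RHS [L] ✗ — acceleration is velocity per time; should be v⃗/t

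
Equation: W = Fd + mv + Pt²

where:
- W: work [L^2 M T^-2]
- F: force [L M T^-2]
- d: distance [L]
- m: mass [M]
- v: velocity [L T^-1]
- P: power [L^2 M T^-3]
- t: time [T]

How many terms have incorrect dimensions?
2

LHS W: [L^2 M T^-2]
- Fd: [L^2 M T^-2] ✓
- mv: [L M T^-1] ✗
- Pt²: [L^2 M T^-1] ✗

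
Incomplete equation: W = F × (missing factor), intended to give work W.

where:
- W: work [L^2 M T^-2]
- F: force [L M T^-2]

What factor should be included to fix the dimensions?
d (distance), dimensions [L]

W has dimensions [L^2 M T^-2] and F has dimensions [L M T^-2].
The missing factor must have dimensions [L^2 M T^-2] / [L M T^-2] = [L], i.e. distance (d).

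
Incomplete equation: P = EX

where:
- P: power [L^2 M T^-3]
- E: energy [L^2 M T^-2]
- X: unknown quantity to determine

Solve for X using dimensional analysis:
X = f (inverse time / frequency (1/t)), dimensions [T^-1]

P has dimensions [L^2 M T^-3]; the rest of the RHS (E) has dimensions [L^2 M T^-2].
So X must have dimensions [T^-1] — X = f (inverse time / frequency (1/t)).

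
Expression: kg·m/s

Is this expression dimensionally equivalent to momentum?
Yes

The expression kg·m/s has dimensions [L M T^-1], which is exactly momentum [L M T^-1].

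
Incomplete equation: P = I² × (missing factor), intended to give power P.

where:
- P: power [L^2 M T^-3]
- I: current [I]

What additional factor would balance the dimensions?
R (resistance), dimensions [I^-2 L^2 M T^-3]

P has dimensions [L^2 M T^-3] and I² has dimensions [I^2].
The missing factor must have dimensions [L^2 M T^-3] / [I^2] = [I^-2 L^2 M T^-3], i.e. resistance (R).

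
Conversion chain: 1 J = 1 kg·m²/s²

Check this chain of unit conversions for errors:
The chain is correct (no errors).

Correct: Joule is defined as kg·m²/s²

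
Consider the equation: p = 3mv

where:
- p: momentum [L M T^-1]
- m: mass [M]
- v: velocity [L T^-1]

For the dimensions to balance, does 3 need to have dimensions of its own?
No

p has dimensions [L M T^-1] and mv already has dimensions [L M T^-1], so the equation balances without 3 contributing any dimensions. 3 is a pure (dimensionless) number; changing or removing it would not affect dimensional consistency.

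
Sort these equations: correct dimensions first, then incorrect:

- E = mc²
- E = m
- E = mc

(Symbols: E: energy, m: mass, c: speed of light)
Dimensionally correct: E = mc²
Dimensionally incorrect: E = m, E = mc
Ordered (correct first, then incorrect): E = mc², E = m, E = mc

- E = mc²: LHS [L^2 M T^-2], RHS [L^2 M T^-2] → correct ✓
- E = m: LHS [L^2 M T^-2], RHS [M] → incorrect ✗
- E = mc: LHS [L^2 M T^-2], RHS [L M T^-1] → incorrect ✗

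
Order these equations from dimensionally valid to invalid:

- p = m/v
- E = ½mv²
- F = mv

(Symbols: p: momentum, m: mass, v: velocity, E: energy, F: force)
Dimensionally correct: E = ½mv²
Dimensionally incorrect: p = m/v, F = mv
Ordered (correct first, then incorrect): E = ½mv², p = m/v, F = mv

- p = m/v: LHS [L M T^-1], RHS [L^-1 M T] → incorrect ✗
- E = ½mv²: LHS [L^2 M T^-2], RHS [L^2 M T^-2] → correct ✓
- F = mv: LHS [L M T^-2], RHS [L M T^-1] → incorrect ✗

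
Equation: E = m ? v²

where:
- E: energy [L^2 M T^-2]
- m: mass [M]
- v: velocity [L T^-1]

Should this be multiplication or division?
multiplication (×): E = m × v²

E [L^2 M T^-2]; m [M]; v² [L^2 T^-2].
m × v² → [L^2 M T^-2] ✓
m ÷ v² → [L^-2 M T^2] ✗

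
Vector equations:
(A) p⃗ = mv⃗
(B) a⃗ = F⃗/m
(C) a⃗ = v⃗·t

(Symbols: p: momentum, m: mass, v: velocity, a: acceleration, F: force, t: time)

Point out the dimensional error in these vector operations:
(C) a⃗ = v⃗·t

(A) p⃗ = mv⃗: LHS [L M T^-1], RHS [L M T^-1] ✓ — mass (scalar) times velocity (vector)
(B) a⃗ = F⃗/m: LHS [L T^-2], RHS [L T^-2] ✓ — force (vector) divided by mass (scalar)
(C) a⃗ = v⃗·t: LHS [L T^-2], RHS [L] ✗ — acceleration is velocity per time; should be v⃗/t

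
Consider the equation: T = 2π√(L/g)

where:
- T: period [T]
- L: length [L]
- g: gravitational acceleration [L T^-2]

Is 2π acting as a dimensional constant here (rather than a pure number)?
No

T has dimensions [T] and √(L/g) already has dimensions [T], so the equation balances without 2π contributing any dimensions. 2π is a pure (dimensionless) number; changing or removing it would not affect dimensional consistency.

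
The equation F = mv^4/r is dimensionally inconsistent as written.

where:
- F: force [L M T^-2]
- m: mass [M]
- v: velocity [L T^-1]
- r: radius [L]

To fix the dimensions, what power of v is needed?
The exponent of v should be 2: F = mv^2/r

The LHS F has dimensions [L M T^-2]; v has dimensions [L T^-1].
As written, the RHS mv^4/r (exponent 4 on v) has dimensions [L^3 M T^-4], which does not match.
With exponent 2, the RHS mv^2/r has dimensions [L M T^-2], matching the LHS.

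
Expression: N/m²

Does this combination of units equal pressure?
Yes

The expression N/m² has dimensions [L^-1 M T^-2], which is exactly pressure [L^-1 M T^-2].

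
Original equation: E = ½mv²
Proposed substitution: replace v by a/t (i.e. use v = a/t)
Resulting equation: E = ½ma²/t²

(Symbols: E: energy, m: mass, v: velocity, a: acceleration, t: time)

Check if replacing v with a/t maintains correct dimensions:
No

[v] = [L T^-1] and [a/t] = [L T^-3]. These differ, so the substitution replaces a quantity by one of different dimensions and the result E = ½ma²/t² has LHS [L^2 M T^-2] vs RHS [L^2 M T^-6] — inconsistent.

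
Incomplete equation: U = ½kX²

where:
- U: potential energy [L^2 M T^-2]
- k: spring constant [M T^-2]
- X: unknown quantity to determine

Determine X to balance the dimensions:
X = x (displacement), dimensions [L]

U has dimensions [L^2 M T^-2]; the rest of the RHS (½k) has dimensions [M T^-2].
So X² must have dimensions [L^2], i.e. X has dimensions [L] — X = x (displacement).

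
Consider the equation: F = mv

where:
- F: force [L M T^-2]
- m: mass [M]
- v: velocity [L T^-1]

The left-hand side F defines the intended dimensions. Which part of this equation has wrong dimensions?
The right-hand side term mv

F has dimensions [L M T^-2], but mv has dimensions [L M T^-1], so the term mv is dimensionally wrong for F.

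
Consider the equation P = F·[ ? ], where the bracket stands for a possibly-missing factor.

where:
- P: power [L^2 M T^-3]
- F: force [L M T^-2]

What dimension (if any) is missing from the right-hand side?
[L T^-1] — velocity (e.g. v)

P has dimensions [L^2 M T^-3]; F has dimensions [L M T^-2].
The bracketed factor must supply [L^2 M T^-3] / [L M T^-2] = [L T^-1].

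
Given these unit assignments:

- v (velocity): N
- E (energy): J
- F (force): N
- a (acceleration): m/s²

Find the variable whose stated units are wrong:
v

The variable v (velocity) should have units m/s, not N.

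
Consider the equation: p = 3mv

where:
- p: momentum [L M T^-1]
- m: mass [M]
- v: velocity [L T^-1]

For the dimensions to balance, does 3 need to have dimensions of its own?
No

p has dimensions [L M T^-1] and mv already has dimensions [L M T^-1], so the equation balances without 3 contributing any dimensions. 3 is a pure (dimensionless) number; changing or removing it would not affect dimensional consistency.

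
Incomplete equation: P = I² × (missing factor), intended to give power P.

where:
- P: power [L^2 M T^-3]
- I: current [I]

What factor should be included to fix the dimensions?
R (resistance), dimensions [I^-2 L^2 M T^-3]

P has dimensions [L^2 M T^-3] and I² has dimensions [I^2].
The missing factor must have dimensions [L^2 M T^-3] / [I^2] = [I^-2 L^2 M T^-3], i.e. resistance (R).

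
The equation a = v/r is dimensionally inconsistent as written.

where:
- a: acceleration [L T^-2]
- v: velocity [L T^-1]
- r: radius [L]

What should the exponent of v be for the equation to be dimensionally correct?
The exponent of v should be 2: a = v^2/r

The LHS a has dimensions [L T^-2]; v has dimensions [L T^-1].
As written, the RHS v/r (exponent 1 on v) has dimensions [T^-1], which does not match.
With exponent 2, the RHS v^2/r has dimensions [L T^-2], matching the LHS.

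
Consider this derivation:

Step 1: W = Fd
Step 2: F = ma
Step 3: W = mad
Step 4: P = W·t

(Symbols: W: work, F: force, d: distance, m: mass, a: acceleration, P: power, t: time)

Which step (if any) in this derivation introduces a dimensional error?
Step 4

Step 1: W = Fd → LHS [L^2 M T^-2], RHS [L^2 M T^-2] ✓
Step 2: F = ma → LHS [L M T^-2], RHS [L M T^-2] ✓
Step 3: W = mad → LHS [L^2 M T^-2], RHS [L^2 M T^-2] ✓
Step 4: P = W·t → LHS [L^2 M T^-3], RHS [L^2 M T^-1] ✗

The first dimensional inconsistency appears in step 4: P = W·t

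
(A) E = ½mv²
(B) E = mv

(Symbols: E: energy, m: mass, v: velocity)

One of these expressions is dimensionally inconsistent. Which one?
(B)

(A) E = ½mv²: LHS [L^2 M T^-2], RHS [L^2 M T^-2] ✓
(B) E = mv: LHS [L^2 M T^-2], RHS [L M T^-1] ✗

Expression (B) E = mv is dimensionally incorrect.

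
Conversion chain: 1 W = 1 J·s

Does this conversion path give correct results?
The chain is incorrect (it contains an error).

Incorrect: Watt is J/s, not J·s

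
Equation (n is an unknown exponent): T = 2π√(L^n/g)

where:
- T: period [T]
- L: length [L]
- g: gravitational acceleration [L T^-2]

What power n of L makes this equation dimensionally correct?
n = 1

T has dimensions [T]; L has dimensions [L].
With n = 1: 2π√(L^1/g) has dimensions [T], matching the LHS ✓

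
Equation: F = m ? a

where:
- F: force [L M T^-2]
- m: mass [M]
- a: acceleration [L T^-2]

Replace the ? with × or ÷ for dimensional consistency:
multiplication (×): F = m × a

F [L M T^-2]; m [M]; a [L T^-2].
m × a → [L M T^-2] ✓
m ÷ a → [L^-1 M T^2] ✗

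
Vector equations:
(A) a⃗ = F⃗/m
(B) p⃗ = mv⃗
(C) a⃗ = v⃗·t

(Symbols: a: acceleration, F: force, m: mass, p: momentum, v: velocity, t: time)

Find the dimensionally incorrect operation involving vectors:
(C) a⃗ = v⃗·t

(A) a⃗ = F⃗/m: LHS [L T^-2], RHS [L T^-2] ✓ — force (vector) divided by mass (scalar)
(B) p⃗ = mv⃗: LHS [L M T^-1], RHS [L M T^-1] ✓ — mass (scalar) times velocity (vector)
(C) a⃗ = v⃗·t: LHS [L T^-2], RHS [L] ✗ — acceleration is velocity per time; should be v⃗/t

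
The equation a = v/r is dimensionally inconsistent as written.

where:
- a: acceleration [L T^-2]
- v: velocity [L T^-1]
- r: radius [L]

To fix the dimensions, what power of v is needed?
The exponent of v should be 2: a = v^2/r

The LHS a has dimensions [L T^-2]; v has dimensions [L T^-1].
As written, the RHS v/r (exponent 1 on v) has dimensions [T^-1], which does not match.
With exponent 2, the RHS v^2/r has dimensions [L T^-2], matching the LHS.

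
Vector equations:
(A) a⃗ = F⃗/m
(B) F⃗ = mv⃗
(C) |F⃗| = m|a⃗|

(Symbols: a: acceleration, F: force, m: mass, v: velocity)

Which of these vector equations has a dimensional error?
(B) F⃗ = mv⃗

(A) a⃗ = F⃗/m: LHS [L T^-2], RHS [L T^-2] ✓ — force (vector) divided by mass (scalar)
(B) F⃗ = mv⃗: LHS [L M T^-2], RHS [L M T^-1] ✗ — mass times velocity is momentum, not force; should be ma⃗
(C) |F⃗| = m|a⃗|: LHS [L M T^-2], RHS [L M T^-2] ✓ — magnitudes of vectors are scalars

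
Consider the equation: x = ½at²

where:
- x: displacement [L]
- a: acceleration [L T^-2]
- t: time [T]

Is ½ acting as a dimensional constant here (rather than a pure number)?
No

x has dimensions [L] and at² already has dimensions [L], so the equation balances without ½ contributing any dimensions. ½ is a pure (dimensionless) number; changing or removing it would not affect dimensional consistency.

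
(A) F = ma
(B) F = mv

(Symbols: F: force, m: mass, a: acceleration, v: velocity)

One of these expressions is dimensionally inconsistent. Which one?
(B)

(A) F = ma: LHS [L M T^-2], RHS [L M T^-2] ✓
(B) F = mv: LHS [L M T^-2], RHS [L M T^-1] ✗

Expression (B) F = mv is dimensionally incorrect.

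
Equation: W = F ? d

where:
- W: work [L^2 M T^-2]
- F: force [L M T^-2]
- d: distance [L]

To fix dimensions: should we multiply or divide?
multiplication (×): W = F × d

W [L^2 M T^-2]; F [L M T^-2]; d [L].
F × d → [L^2 M T^-2] ✓
F ÷ d → [M T^-2] ✗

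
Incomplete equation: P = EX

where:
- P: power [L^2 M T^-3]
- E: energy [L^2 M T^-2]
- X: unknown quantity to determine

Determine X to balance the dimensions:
X = f (inverse time / frequency (1/t)), dimensions [T^-1]

P has dimensions [L^2 M T^-3]; the rest of the RHS (E) has dimensions [L^2 M T^-2].
So X must have dimensions [T^-1] — X = f (inverse time / frequency (1/t)).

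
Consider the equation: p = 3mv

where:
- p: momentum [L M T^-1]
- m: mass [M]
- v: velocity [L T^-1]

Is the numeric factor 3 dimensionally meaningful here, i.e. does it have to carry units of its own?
No

p has dimensions [L M T^-1] and mv already has dimensions [L M T^-1], so the equation balances without 3 contributing any dimensions. 3 is a pure (dimensionless) number; changing or removing it would not affect dimensional consistency.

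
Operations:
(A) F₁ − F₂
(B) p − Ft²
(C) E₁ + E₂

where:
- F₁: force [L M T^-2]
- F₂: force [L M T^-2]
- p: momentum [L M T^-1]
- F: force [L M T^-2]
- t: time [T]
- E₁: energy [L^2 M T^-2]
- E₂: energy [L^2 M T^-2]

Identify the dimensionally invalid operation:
(B) p − Ft²

(A) F₁ − F₂: F₁ [L M T^-2] and F₂ [L M T^-2] — same dimensions ✓
(B) p − Ft²: p [L M T^-1] and Ft² [L M] — different dimensions cannot be added/subtracted ✗
(C) E₁ + E₂: E₁ [L^2 M T^-2] and E₂ [L^2 M T^-2] — same dimensions ✓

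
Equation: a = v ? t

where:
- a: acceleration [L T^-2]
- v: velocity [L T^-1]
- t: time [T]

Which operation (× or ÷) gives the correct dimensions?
division (÷): a = v ÷ t

a [L T^-2]; v [L T^-1]; t [T].
v × t → [L] ✗
v ÷ t → [L T^-2] ✓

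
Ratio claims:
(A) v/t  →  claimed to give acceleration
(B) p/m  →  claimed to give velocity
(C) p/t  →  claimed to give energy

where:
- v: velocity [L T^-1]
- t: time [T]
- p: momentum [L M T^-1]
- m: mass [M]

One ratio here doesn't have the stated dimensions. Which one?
(C) p/t does not give energy

(A) v/t: [L T^-2] = acceleration [L T^-2] ✓
(B) p/m: [L T^-1] = velocity [L T^-1] ✓
(C) p/t: [L M T^-2] ≠ energy [L^2 M T^-2] ✗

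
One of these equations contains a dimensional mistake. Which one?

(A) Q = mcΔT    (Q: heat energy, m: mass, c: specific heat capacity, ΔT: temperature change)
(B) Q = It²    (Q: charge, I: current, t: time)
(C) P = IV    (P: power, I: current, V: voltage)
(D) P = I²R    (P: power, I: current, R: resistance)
(B) Q = It²

The equation (B) Q = It² is dimensionally incorrect.

LHS (Q): [I T]
RHS (It²): [I T^2] ✗

The dimensions do not match. The other three equations balance.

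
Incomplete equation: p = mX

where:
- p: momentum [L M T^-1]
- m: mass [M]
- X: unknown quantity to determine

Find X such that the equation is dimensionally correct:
X = v (velocity), dimensions [L T^-1]

p has dimensions [L M T^-1]; the rest of the RHS (m) has dimensions [M].
So X must have dimensions [L T^-1] — X = v (velocity).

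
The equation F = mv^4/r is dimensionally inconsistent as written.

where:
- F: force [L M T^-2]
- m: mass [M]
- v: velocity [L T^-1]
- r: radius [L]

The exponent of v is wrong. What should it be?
The exponent of v should be 2: F = mv^2/r

The LHS F has dimensions [L M T^-2]; v has dimensions [L T^-1].
As written, the RHS mv^4/r (exponent 4 on v) has dimensions [L^3 M T^-4], which does not match.
With exponent 2, the RHS mv^2/r has dimensions [L M T^-2], matching the LHS.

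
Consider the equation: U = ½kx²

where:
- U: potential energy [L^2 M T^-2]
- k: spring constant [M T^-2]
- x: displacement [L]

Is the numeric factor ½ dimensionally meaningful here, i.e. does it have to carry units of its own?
No

U has dimensions [L^2 M T^-2] and kx² already has dimensions [L^2 M T^-2], so the equation balances without ½ contributing any dimensions. ½ is a pure (dimensionless) number; changing or removing it would not affect dimensional consistency.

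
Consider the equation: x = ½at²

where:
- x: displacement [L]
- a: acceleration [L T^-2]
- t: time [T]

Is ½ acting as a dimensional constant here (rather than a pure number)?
No

x has dimensions [L] and at² already has dimensions [L], so the equation balances without ½ contributing any dimensions. ½ is a pure (dimensionless) number; changing or removing it would not affect dimensional consistency.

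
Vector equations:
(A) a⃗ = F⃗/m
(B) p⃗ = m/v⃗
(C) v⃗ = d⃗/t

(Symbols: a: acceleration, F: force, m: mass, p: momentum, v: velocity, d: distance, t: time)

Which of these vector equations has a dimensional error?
(B) p⃗ = m/v⃗

(A) a⃗ = F⃗/m: LHS [L T^-2], RHS [L T^-2] ✓ — force (vector) divided by mass (scalar)
(B) p⃗ = m/v⃗: LHS [L M T^-1], RHS [L^-1 M T] ✗ — momentum is mass times velocity; should be mv⃗ (and division by a vector is undefined)
(C) v⃗ = d⃗/t: LHS [L T^-1], RHS [L T^-1] ✓ — displacement (vector) divided by time (scalar)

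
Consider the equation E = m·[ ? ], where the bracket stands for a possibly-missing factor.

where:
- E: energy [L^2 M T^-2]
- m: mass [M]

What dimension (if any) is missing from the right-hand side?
[L^2 T^-2] — velocity squared (e.g. v²)

E has dimensions [L^2 M T^-2]; m has dimensions [M].
The bracketed factor must supply [L^2 M T^-2] / [M] = [L^2 T^-2].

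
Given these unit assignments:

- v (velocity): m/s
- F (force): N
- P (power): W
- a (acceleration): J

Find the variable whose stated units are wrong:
a

The variable a (acceleration) should have units m/s², not J.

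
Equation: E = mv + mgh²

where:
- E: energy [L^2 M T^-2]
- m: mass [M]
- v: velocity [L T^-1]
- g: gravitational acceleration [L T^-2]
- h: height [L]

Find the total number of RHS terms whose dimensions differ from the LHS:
2

LHS E: [L^2 M T^-2]
- mv: [L M T^-1] ✗
- mgh²: [L^3 M T^-2] ✗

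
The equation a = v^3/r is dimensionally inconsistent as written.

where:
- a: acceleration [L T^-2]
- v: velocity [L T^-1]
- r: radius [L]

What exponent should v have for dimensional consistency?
The exponent of v should be 2: a = v^2/r

The LHS a has dimensions [L T^-2]; v has dimensions [L T^-1].
As written, the RHS v^3/r (exponent 3 on v) has dimensions [L^2 T^-3], which does not match.
With exponent 2, the RHS v^2/r has dimensions [L T^-2], matching the LHS.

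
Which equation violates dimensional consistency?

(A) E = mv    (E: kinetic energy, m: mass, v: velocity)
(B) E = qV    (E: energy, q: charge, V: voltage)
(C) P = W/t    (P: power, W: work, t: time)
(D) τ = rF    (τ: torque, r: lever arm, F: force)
(A) E = mv

The equation (A) E = mv is dimensionally incorrect.

LHS (E): [L^2 M T^-2]
RHS (mv): [L M T^-1] ✗

The dimensions do not match. The other three equations balance.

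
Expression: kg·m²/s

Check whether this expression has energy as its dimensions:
No

The expression kg·m²/s has dimensions [L^2 M T^-1], but energy has dimensions [L^2 M T^-2].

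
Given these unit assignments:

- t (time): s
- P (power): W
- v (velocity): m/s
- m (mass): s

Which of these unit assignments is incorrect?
m

The variable m (mass) should have units kg, not s.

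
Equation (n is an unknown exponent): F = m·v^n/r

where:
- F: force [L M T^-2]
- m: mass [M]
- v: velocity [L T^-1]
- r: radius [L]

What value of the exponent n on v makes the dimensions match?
n = 2

F has dimensions [L M T^-2]; v has dimensions [L T^-1].
The rest of the RHS has dimensions [L^-1 M], so v^n must supply [L^2 T^-2].
With n = 2: m·v^2/r has dimensions [L M T^-2], matching the LHS ✓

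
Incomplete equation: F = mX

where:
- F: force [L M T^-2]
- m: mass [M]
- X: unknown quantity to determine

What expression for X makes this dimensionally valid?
X = a (acceleration), dimensions [L T^-2]

F has dimensions [L M T^-2]; the rest of the RHS (m) has dimensions [M].
So X must have dimensions [L T^-2] — X = a (acceleration).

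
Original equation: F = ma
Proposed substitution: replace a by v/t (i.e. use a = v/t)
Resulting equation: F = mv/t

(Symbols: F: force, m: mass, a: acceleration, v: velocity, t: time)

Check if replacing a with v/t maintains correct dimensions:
Yes

[a] = [L T^-2] and [v/t] = [L T^-2]. These match, so the substitution replaces a quantity by one of the same dimensions and the result F = mv/t has LHS [L M T^-2] vs RHS [L M T^-2] — still consistent.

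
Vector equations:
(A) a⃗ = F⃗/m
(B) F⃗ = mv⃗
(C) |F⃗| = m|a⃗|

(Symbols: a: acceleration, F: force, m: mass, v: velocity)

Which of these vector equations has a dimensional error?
(B) F⃗ = mv⃗

(A) a⃗ = F⃗/m: LHS [L T^-2], RHS [L T^-2] ✓ — force (vector) divided by mass (scalar)
(B) F⃗ = mv⃗: LHS [L M T^-2], RHS [L M T^-1] ✗ — mass times velocity is momentum, not force; should be ma⃗
(C) |F⃗| = m|a⃗|: LHS [L M T^-2], RHS [L M T^-2] ✓ — magnitudes of vectors are scalars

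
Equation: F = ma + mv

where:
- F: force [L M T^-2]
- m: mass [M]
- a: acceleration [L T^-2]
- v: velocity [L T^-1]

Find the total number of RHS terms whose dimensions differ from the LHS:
1

LHS F: [L M T^-2]
- ma: [L M T^-2] ✓
- mv: [L M T^-1] ✗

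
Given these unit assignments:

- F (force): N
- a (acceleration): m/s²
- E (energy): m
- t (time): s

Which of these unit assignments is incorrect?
E

The variable E (energy) should have units J, not m.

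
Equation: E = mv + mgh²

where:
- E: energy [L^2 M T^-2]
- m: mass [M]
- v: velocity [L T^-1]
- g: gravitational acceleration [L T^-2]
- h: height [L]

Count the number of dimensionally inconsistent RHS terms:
2

LHS E: [L^2 M T^-2]
- mv: [L M T^-1] ✗
- mgh²: [L^3 M T^-2] ✗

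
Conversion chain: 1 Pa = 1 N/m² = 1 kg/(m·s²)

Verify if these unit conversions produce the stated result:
The chain is correct (no errors).

Correct: Pascal is Newton per square meter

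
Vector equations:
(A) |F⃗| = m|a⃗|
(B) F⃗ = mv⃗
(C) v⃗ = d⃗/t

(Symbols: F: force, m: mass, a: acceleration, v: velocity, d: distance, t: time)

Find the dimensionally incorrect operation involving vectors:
(B) F⃗ = mv⃗

(A) |F⃗| = m|a⃗|: LHS [L M T^-2], RHS [L M T^-2] ✓ — magnitudes of vectors are scalars
(B) F⃗ = mv⃗: LHS [L M T^-2], RHS [L M T^-1] ✗ — mass times velocity is momentum, not force; should be ma⃗
(C) v⃗ = d⃗/t: LHS [L T^-1], RHS [L T^-1] ✓ — displacement (vector) divided by time (scalar)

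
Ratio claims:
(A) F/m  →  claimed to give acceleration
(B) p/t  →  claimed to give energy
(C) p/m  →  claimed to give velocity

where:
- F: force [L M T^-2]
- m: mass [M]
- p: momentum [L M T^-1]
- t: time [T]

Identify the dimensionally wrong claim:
(B) p/t does not give energy

(A) F/m: [L T^-2] = acceleration [L T^-2] ✓
(B) p/t: [L M T^-2] ≠ energy [L^2 M T^-2] ✗
(C) p/m: [L T^-1] = velocity [L T^-1] ✓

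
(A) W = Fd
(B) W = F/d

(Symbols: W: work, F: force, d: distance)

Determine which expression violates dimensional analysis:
(B)

(A) W = Fd: LHS [L^2 M T^-2], RHS [L^2 M T^-2] ✓
(B) W = F/d: LHS [L^2 M T^-2], RHS [M T^-2] ✗

Expression (B) W = F/d is dimensionally incorrect.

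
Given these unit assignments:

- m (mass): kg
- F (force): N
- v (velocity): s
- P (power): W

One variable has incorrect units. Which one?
v

The variable v (velocity) should have units m/s, not s.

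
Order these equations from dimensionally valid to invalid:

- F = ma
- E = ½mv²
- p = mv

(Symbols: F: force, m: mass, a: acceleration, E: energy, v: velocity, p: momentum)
Dimensionally correct: F = ma, E = ½mv², p = mv
Dimensionally incorrect: none
Ordered (correct first, then incorrect): F = ma, E = ½mv², p = mv

- F = ma: LHS [L M T^-2], RHS [L M T^-2] → correct ✓
- E = ½mv²: LHS [L^2 M T^-2], RHS [L^2 M T^-2] → correct ✓
- p = mv: LHS [L M T^-1], RHS [L M T^-1] → correct ✓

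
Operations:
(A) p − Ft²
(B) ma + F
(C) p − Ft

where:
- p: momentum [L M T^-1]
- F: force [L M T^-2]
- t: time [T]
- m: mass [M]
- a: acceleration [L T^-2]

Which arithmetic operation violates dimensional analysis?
(A) p − Ft²

(A) p − Ft²: p [L M T^-1] and Ft² [L M] — different dimensions cannot be added/subtracted ✗
(B) ma + F: ma [L M T^-2] and F [L M T^-2] — same dimensions ✓
(C) p − Ft: p [L M T^-1] and Ft [L M T^-1] — same dimensions ✓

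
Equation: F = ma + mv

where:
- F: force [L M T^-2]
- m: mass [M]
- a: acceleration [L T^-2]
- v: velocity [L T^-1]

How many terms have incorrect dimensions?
1

LHS F: [L M T^-2]
- ma: [L M T^-2] ✓
- mv: [L M T^-1] ✗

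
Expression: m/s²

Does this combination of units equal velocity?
No

The expression m/s² has dimensions [L T^-2], but velocity has dimensions [L T^-1].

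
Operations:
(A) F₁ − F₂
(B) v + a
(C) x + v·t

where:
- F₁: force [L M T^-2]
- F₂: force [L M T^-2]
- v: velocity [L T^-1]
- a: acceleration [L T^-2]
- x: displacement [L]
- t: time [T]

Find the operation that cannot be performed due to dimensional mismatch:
(B) v + a

(A) F₁ − F₂: F₁ [L M T^-2] and F₂ [L M T^-2] — same dimensions ✓
(B) v + a: v [L T^-1] and a [L T^-2] — different dimensions cannot be added/subtracted ✗
(C) x + v·t: x [L] and v·t [L] — same dimensions ✓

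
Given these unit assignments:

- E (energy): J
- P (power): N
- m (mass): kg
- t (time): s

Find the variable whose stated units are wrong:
P

The variable P (power) should have units W, not N.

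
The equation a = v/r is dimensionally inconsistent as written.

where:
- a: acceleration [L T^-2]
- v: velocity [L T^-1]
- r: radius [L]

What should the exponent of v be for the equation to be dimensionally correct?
The exponent of v should be 2: a = v^2/r

The LHS a has dimensions [L T^-2]; v has dimensions [L T^-1].
As written, the RHS v/r (exponent 1 on v) has dimensions [T^-1], which does not match.
With exponent 2, the RHS v^2/r has dimensions [L T^-2], matching the LHS.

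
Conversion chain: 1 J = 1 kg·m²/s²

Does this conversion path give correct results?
The chain is correct (no errors).

Correct: Joule is defined as kg·m²/s²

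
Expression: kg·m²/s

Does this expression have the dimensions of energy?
No

The expression kg·m²/s has dimensions [L^2 M T^-1], but energy has dimensions [L^2 M T^-2].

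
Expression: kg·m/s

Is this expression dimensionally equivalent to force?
No

The expression kg·m/s has dimensions [L M T^-1], but force has dimensions [L M T^-2].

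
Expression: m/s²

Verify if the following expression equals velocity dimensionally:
No

The expression m/s² has dimensions [L T^-2], but velocity has dimensions [L T^-1].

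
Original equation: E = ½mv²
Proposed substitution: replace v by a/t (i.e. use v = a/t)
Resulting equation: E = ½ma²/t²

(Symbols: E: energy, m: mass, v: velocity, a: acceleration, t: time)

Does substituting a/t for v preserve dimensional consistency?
No

[v] = [L T^-1] and [a/t] = [L T^-3]. These differ, so the substitution replaces a quantity by one of different dimensions and the result E = ½ma²/t² has LHS [L^2 M T^-2] vs RHS [L^2 M T^-6] — inconsistent.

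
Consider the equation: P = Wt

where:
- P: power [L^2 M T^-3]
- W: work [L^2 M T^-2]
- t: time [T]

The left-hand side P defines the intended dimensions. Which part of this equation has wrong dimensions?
The right-hand side term Wt

P has dimensions [L^2 M T^-3], but Wt has dimensions [L^2 M T^-1], so the term Wt is dimensionally wrong for P.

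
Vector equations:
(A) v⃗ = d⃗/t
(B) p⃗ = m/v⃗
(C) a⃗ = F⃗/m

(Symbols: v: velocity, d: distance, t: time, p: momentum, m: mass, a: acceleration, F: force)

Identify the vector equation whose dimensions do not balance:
(B) p⃗ = m/v⃗

(A) v⃗ = d⃗/t: LHS [L T^-1], RHS [L T^-1] ✓ — displacement (vector) divided by time (scalar)
(B) p⃗ = m/v⃗: LHS [L M T^-1], RHS [L^-1 M T] ✗ — momentum is mass times velocity; should be mv⃗ (and division by a vector is undefined)
(C) a⃗ = F⃗/m: LHS [L T^-2], RHS [L T^-2] ✓ — force (vector) divided by mass (scalar)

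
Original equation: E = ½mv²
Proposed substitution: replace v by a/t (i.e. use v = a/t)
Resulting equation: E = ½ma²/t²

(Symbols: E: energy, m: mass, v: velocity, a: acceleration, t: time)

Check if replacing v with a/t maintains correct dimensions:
No

[v] = [L T^-1] and [a/t] = [L T^-3]. These differ, so the substitution replaces a quantity by one of different dimensions and the result E = ½ma²/t² has LHS [L^2 M T^-2] vs RHS [L^2 M T^-6] — inconsistent.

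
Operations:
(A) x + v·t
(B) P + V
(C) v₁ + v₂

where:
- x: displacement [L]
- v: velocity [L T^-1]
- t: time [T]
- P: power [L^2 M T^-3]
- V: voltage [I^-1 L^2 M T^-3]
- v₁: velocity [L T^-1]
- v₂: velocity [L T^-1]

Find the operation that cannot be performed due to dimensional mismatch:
(B) P + V

(A) x + v·t: x [L] and v·t [L] — same dimensions ✓
(B) P + V: P [L^2 M T^-3] and V [I^-1 L^2 M T^-3] — different dimensions cannot be added/subtracted ✗
(C) v₁ + v₂: v₁ [L T^-1] and v₂ [L T^-1] — same dimensions ✓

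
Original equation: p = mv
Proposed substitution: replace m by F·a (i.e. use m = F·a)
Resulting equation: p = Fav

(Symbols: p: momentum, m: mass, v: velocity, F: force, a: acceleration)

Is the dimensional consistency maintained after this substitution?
No

[m] = [M] and [F·a] = [L^2 M T^-4]. These differ, so the substitution replaces a quantity by one of different dimensions and the result p = Fav has LHS [L M T^-1] vs RHS [L^3 M T^-5] — inconsistent.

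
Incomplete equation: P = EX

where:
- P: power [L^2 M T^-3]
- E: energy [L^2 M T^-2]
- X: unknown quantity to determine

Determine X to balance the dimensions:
X = f (inverse time / frequency (1/t)), dimensions [T^-1]

P has dimensions [L^2 M T^-3]; the rest of the RHS (E) has dimensions [L^2 M T^-2].
So X must have dimensions [T^-1] — X = f (inverse time / frequency (1/t)).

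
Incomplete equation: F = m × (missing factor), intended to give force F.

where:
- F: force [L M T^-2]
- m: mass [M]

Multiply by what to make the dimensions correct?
a (acceleration), dimensions [L T^-2]

F has dimensions [L M T^-2] and m has dimensions [M].
The missing factor must have dimensions [L M T^-2] / [M] = [L T^-2], i.e. acceleration (a).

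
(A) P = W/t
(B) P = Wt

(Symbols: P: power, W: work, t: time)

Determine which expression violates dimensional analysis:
(B)

(A) P = W/t: LHS [L^2 M T^-3], RHS [L^2 M T^-3] ✓
(B) P = Wt: LHS [L^2 M T^-3], RHS [L^2 M T^-1] ✗

Expression (B) P = Wt is dimensionally incorrect.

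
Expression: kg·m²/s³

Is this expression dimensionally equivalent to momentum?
No

The expression kg·m²/s³ has dimensions [L^2 M T^-3], but momentum has dimensions [L M T^-1].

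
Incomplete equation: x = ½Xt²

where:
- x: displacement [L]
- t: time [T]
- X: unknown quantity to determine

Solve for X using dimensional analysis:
X = a (acceleration), dimensions [L T^-2]

x has dimensions [L]; the rest of the RHS (½ t²) has dimensions [T^2].
So X must have dimensions [L T^-2] — X = a (acceleration).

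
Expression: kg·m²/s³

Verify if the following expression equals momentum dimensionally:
No

The expression kg·m²/s³ has dimensions [L^2 M T^-3], but momentum has dimensions [L M T^-1].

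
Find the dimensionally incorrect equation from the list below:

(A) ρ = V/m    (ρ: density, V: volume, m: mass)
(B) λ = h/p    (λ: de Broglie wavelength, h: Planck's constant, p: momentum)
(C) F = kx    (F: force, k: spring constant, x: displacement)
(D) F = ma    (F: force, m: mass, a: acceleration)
(A) ρ = V/m

The equation (A) ρ = V/m is dimensionally incorrect.

LHS (ρ): [L^-3 M]
RHS (V/m): [L^3 M^-1] ✗

The dimensions do not match. The other three equations balance.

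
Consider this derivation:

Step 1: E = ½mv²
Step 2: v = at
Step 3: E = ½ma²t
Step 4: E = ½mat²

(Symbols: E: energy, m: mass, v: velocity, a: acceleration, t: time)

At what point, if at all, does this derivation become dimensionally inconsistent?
Step 3

Step 1: E = ½mv² → LHS [L^2 M T^-2], RHS [L^2 M T^-2] ✓
Step 2: v = at → LHS [L T^-1], RHS [L T^-1] ✓
Step 3: E = ½ma²t → LHS [L^2 M T^-2], RHS [L^2 M T^-3] ✗

The first dimensional inconsistency appears in step 3: E = ½ma²t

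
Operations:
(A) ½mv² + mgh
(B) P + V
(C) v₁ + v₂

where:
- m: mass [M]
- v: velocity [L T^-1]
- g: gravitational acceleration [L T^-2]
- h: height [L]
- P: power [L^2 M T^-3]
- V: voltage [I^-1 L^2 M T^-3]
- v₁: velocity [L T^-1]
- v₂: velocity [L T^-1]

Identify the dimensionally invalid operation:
(B) P + V

(A) ½mv² + mgh: ½mv² [L^2 M T^-2] and mgh [L^2 M T^-2] — same dimensions ✓
(B) P + V: P [L^2 M T^-3] and V [I^-1 L^2 M T^-3] — different dimensions cannot be added/subtracted ✗
(C) v₁ + v₂: v₁ [L T^-1] and v₂ [L T^-1] — same dimensions ✓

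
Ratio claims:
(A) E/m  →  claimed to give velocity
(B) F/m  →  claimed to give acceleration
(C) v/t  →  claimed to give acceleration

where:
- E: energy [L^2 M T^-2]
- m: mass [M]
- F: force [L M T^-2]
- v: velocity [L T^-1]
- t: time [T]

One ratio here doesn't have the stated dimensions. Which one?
(A) E/m does not give velocity

(A) E/m: [L^2 T^-2] ≠ velocity [L T^-1] ✗
(B) F/m: [L T^-2] = acceleration [L T^-2] ✓
(C) v/t: [L T^-2] = acceleration [L T^-2] ✓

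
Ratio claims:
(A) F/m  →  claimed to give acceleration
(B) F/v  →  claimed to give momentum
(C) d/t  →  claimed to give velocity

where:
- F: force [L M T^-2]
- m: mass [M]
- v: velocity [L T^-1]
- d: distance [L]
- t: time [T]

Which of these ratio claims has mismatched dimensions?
(B) F/v does not give momentum

(A) F/m: [L T^-2] = acceleration [L T^-2] ✓
(B) F/v: [M T^-1] ≠ momentum [L M T^-1] ✗
(C) d/t: [L T^-1] = velocity [L T^-1] ✓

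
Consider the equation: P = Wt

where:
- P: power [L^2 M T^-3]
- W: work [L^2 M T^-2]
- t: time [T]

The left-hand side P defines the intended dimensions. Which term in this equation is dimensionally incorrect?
The right-hand side term Wt

P has dimensions [L^2 M T^-3], but Wt has dimensions [L^2 M T^-1], so the term Wt is dimensionally wrong for P.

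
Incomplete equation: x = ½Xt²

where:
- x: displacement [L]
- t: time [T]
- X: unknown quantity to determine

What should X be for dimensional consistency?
X = a (acceleration), dimensions [L T^-2]

x has dimensions [L]; the rest of the RHS (½ t²) has dimensions [T^2].
So X must have dimensions [L T^-2] — X = a (acceleration).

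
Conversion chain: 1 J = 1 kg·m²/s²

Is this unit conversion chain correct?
The chain is correct (no errors).

Correct: Joule is defined as kg·m²/s²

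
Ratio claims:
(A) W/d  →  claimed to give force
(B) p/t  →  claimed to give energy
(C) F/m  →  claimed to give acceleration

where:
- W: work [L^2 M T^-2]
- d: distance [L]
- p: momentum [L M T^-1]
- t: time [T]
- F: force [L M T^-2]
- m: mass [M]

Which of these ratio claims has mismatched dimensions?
(B) p/t does not give energy

(A) W/d: [L M T^-2] = force [L M T^-2] ✓
(B) p/t: [L M T^-2] ≠ energy [L^2 M T^-2] ✗
(C) F/m: [L T^-2] = acceleration [L T^-2] ✓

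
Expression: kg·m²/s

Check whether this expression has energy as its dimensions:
No

The expression kg·m²/s has dimensions [L^2 M T^-1], but energy has dimensions [L^2 M T^-2].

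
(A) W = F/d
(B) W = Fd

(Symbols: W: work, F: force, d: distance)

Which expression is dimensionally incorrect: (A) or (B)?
(A)

(A) W = F/d: LHS [L^2 M T^-2], RHS [M T^-2] ✗
(B) W = Fd: LHS [L^2 M T^-2], RHS [L^2 M T^-2] ✓

Expression (A) W = F/d is dimensionally incorrect.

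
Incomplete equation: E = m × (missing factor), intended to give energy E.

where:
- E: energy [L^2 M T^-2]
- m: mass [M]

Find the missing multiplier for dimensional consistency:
v² (velocity squared), dimensions [L^2 T^-2]

E has dimensions [L^2 M T^-2] and m has dimensions [M].
The missing factor must have dimensions [L^2 M T^-2] / [M] = [L^2 T^-2], i.e. velocity squared (v²).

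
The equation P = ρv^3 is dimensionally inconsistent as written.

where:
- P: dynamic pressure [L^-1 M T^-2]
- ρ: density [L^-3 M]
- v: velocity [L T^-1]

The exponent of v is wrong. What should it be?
The exponent of v should be 2: P = ρv^2

The LHS P has dimensions [L^-1 M T^-2]; v has dimensions [L T^-1].
As written, the RHS ρv^3 (exponent 3 on v) has dimensions [M T^-3], which does not match.
With exponent 2, the RHS ρv^2 has dimensions [L^-1 M T^-2], matching the LHS.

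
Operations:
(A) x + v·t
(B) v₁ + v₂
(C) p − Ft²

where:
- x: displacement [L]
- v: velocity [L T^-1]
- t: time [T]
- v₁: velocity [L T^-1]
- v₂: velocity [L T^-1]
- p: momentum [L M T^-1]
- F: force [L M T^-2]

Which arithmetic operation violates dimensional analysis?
(C) p − Ft²

(A) x + v·t: x [L] and v·t [L] — same dimensions ✓
(B) v₁ + v₂: v₁ [L T^-1] and v₂ [L T^-1] — same dimensions ✓
(C) p − Ft²: p [L M T^-1] and Ft² [L M] — different dimensions cannot be added/subtracted ✗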